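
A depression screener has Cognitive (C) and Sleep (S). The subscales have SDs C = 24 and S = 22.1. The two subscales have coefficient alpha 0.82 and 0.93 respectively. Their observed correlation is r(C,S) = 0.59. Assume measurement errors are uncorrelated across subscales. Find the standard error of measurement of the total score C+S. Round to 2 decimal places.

Var(total) = 1064.41 + 625.872 = 1690.28.
True-score variance = 926.541 + 625.872 = 1552.41, so reliability = 0.9184.
Error variance = 1690.28 − 1552.41 = 137.869; SEM = √137.869 = 11.74.

11.74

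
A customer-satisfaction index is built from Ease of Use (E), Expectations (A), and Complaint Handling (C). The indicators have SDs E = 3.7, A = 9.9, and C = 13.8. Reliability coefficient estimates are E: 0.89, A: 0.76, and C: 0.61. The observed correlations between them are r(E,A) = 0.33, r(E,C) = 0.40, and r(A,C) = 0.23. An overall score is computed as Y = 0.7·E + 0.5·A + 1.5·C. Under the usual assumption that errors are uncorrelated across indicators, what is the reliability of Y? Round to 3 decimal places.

0.689

Var(Y) = 0.7²·3.7² + 0.5²·9.9² + 1.5²·13.8² + 2·[0.35·3.7·9.9·0.33 + 1.05·3.7·13.8·0.40 + 0.75·9.9·13.8·0.23] = 459.701 + 98.4858 = 558.186.
Under uncorrelated errors the observed covariances equal the true-score covariances, so only the own-variance terms attenuate.
True-score variance = [0.7²·3.7²·0.89 + 0.5²·9.9²·0.76 + 1.5²·13.8²·0.61] + 98.4858 = 285.971 + 98.4858 = 384.457.
Reliability = 384.457 / 558.186 = 0.689.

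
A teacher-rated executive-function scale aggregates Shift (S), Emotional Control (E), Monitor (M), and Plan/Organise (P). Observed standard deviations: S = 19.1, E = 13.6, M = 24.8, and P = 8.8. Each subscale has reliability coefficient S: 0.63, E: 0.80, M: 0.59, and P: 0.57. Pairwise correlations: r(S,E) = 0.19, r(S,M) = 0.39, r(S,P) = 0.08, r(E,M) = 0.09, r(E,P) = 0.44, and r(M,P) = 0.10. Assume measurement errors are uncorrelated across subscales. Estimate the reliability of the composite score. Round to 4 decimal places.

0.7651

Var(S+E+M+P) = 19.1² + 13.6² + 24.8² + 8.8² + 2·[19.1·13.6·0.19 + 19.1·24.8·0.39 + 19.1·8.8·0.08 + 13.6·24.8·0.09 + 13.6·8.8·0.44 + 24.8·8.8·0.10] = 1242.25 + 704.749 = 1947.
Under uncorrelated errors the observed covariances equal the true-score covariances, so only the own-variance terms attenuate.
True-score variance = [19.1²·0.63 + 13.6²·0.80 + 24.8²·0.59 + 8.8²·0.57] + 704.749 = 784.813 + 704.749 = 1489.56.
Reliability = 1489.56 / 1947 = 0.7651.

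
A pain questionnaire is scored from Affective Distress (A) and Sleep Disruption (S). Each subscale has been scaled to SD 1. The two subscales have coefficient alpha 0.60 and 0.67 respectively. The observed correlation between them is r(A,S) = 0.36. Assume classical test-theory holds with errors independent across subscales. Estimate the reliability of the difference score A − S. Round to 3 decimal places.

Var(A−S) = 1 + 1 − 2·0.36 = 2 − 0.72 = 1.28.
Under uncorrelated errors the observed covariances equal the true-score covariances, so only the own-variance terms attenuate.
True-score variance = [0.60 + 0.67] − 0.72 = 1.27 − 0.72 = 0.55.
Reliability = 0.55 / 1.28 = 0.430.

0.430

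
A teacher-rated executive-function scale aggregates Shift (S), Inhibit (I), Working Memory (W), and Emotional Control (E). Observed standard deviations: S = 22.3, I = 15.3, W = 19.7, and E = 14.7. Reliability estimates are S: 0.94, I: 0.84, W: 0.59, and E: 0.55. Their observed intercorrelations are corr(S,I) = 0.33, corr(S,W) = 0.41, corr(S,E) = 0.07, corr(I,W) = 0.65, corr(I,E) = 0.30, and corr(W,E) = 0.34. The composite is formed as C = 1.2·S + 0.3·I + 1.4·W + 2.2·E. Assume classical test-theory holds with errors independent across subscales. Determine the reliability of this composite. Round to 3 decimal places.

Var(C) = 1.2²·22.3² + 0.3²·15.3² + 1.4²·19.7² + 2.2²·14.7² + 2·[0.36·22.3·15.3·0.33 + 1.68·22.3·19.7·0.41 + 2.64·22.3·14.7·0.07 + 0.42·15.3·19.7·0.65 + 0.66·15.3·14.7·0.30 + 3.08·19.7·14.7·0.34] = 2543.7 + 1667.57 = 4211.27.
With uncorrelated errors the cross-covariances are all true-score covariance, so they carry over unchanged; only the diagonal terms shrink to ρᵢσᵢ².
True-score variance = [1.2²·22.3²·0.94 + 0.3²·15.3²·0.84 + 1.4²·19.7²·0.59 + 2.2²·14.7²·0.55] + 1667.57 = 1714.85 + 1667.57 = 3382.42.
Reliability = 3382.42 / 4211.27 = 0.803.

0.803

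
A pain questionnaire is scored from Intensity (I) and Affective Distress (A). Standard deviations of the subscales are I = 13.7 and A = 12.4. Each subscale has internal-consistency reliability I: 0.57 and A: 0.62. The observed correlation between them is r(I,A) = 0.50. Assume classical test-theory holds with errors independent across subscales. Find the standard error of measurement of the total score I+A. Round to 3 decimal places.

11.796

Var(total) = 341.45 + 169.88 = 511.33.
True-score variance = 202.314 + 169.88 = 372.194, so reliability = 0.7279.
Error variance = 511.33 − 372.194 = 139.136; SEM = √139.136 = 11.796.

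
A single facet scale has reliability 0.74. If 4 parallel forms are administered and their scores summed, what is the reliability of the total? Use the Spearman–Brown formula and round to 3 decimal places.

ρ_k = kρ / (1 + (k−1)ρ) = 4·0.74 / (1 + 3·0.74) = 2.960 / 3.220 = 0.919.

0.919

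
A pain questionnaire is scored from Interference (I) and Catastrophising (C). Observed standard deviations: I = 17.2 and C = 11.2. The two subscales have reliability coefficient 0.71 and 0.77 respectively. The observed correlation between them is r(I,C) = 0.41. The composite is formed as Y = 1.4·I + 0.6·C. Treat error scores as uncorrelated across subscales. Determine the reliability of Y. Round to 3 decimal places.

0.764

Var(Y) = 1.4²·17.2² + 0.6²·11.2² + 2·[0.84·17.2·11.2·0.41] = 625.005 + 132.69 = 757.695.
With uncorrelated errors the cross-covariances are all true-score covariance, so they carry over unchanged; only the diagonal terms shrink to ρᵢσᵢ².
True-score variance = [1.4²·17.2²·0.71 + 0.6²·11.2²·0.77] + 132.69 = 446.463 + 132.69 = 579.153.
Reliability = 579.153 / 757.695 = 0.764.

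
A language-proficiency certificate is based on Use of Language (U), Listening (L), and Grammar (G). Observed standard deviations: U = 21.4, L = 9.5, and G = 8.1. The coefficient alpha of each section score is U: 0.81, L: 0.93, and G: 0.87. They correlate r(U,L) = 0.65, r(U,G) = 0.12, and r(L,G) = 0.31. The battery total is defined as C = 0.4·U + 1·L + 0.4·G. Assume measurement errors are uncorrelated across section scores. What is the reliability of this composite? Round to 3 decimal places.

0.929

Var(C) = 0.4²·21.4² + 9.5² + 0.4²·8.1² + 2·[0.4·21.4·9.5·0.65 + 0.16·21.4·8.1·0.12 + 0.4·9.5·8.1·0.31] = 174.021 + 131.456 = 305.477.
Because errors are independent across components, Cov(Tᵢ,Tⱼ) = Cov(Xᵢ,Xⱼ); the off-diagonal part of the true-score variance is the same as above.
True-score variance = [0.4²·21.4²·0.81 + 9.5²·0.93 + 0.4²·8.1²·0.87] + 131.456 = 152.417 + 131.456 = 283.873.
Reliability = 283.873 / 305.477 = 0.929.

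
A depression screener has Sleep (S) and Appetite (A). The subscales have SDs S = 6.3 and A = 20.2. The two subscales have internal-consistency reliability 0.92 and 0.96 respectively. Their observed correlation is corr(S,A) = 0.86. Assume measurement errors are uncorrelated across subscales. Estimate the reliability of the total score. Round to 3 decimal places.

Var(S+A) = 6.3² + 20.2² + 2·[6.3·20.2·0.86] = 447.73 + 218.887 = 666.617.
Because errors are independent across components, Cov(Tᵢ,Tⱼ) = Cov(Xᵢ,Xⱼ); the off-diagonal part of the true-score variance is the same as above.
True-score variance = [6.3²·0.92 + 20.2²·0.96] + 218.887 = 428.233 + 218.887 = 647.12.
Reliability = 647.12 / 666.617 = 0.971.

0.971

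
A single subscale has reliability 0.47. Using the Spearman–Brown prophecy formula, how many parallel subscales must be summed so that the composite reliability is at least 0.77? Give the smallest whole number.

k ≥ ρ*(1−ρ₁)/(ρ₁(1−ρ*)) = 0.77·0.53 / (0.47·0.23) = 3.775.
Smallest integer k = 4.

4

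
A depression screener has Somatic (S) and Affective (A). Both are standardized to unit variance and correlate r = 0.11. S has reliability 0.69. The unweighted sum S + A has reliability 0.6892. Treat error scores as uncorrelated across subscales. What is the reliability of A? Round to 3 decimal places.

Var(S+A) = 2 + 2·0.11 = 2.220.
True-score variance = ρ_S + ρ_A + 2·0.11, so 0.6892 = (0.69 + ρ_A + 0.22) / 2.220.
ρ_A = 0.6892·2.220 − 0.69 − 0.22 = 0.620.

0.620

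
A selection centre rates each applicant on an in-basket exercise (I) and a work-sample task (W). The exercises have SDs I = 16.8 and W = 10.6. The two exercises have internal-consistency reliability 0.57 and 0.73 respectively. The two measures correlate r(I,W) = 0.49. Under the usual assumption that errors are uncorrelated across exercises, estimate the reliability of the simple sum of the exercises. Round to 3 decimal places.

0.733

Var(I+W) = 16.8² + 10.6² + 2·[16.8·10.6·0.49] = 394.6 + 174.518 = 569.118.
With uncorrelated errors the cross-covariances are all true-score covariance, so they carry over unchanged; only the diagonal terms shrink to ρᵢσᵢ².
True-score variance = [16.8²·0.57 + 10.6²·0.73] + 174.518 = 242.9 + 174.518 = 417.418.
Reliability = 417.418 / 569.118 = 0.733.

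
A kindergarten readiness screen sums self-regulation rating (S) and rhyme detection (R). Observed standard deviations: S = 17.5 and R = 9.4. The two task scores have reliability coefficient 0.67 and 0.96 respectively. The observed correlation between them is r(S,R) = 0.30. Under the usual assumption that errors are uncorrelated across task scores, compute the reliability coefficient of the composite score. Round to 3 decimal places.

Var(S+R) = 17.5² + 9.4² + 2·[17.5·9.4·0.30] = 394.61 + 98.7 = 493.31.
With uncorrelated errors the cross-covariances are all true-score covariance, so they carry over unchanged; only the diagonal terms shrink to ρᵢσᵢ².
True-score variance = [17.5²·0.67 + 9.4²·0.96] + 98.7 = 290.013 + 98.7 = 388.713.
Reliability = 388.713 / 493.31 = 0.788.

0.788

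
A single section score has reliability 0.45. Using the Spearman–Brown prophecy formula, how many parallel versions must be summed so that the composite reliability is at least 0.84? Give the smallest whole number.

k ≥ ρ*(1−ρ₁)/(ρ₁(1−ρ*)) = 0.84·0.55 / (0.45·0.16) = 6.417.
Smallest integer k = 7.

7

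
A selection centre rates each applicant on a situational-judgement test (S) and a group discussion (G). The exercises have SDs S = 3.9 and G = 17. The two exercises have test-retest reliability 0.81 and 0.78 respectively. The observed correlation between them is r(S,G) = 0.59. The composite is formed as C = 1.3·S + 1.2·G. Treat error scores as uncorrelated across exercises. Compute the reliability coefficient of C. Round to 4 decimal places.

Var(C) = 1.3²·3.9² + 1.2²·17² + 2·[1.56·3.9·17·0.59] = 441.865 + 122.045 = 563.91.
Under uncorrelated errors the observed covariances equal the true-score covariances, so only the own-variance terms attenuate.
True-score variance = [1.3²·3.9²·0.81 + 1.2²·17²·0.78] + 122.045 = 345.426 + 122.045 = 467.471.
Reliability = 467.471 / 563.91 = 0.8290.

0.8290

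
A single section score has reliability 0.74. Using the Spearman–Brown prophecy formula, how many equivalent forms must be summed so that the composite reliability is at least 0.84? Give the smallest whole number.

2

k ≥ ρ*(1−ρ₁)/(ρ₁(1−ρ*)) = 0.84·0.26 / (0.74·0.16) = 1.845.
Smallest integer k = 2.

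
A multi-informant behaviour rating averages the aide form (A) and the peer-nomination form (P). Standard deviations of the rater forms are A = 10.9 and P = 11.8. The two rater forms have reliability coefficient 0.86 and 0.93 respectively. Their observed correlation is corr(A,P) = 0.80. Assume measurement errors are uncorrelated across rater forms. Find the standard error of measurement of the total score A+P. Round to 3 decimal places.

Var(total) = 258.05 + 205.792 = 463.842.
True-score variance = 231.67 + 205.792 = 437.462, so reliability = 0.9431.
Error variance = 463.842 − 437.462 = 26.3802; SEM = √26.3802 = 5.136.

5.136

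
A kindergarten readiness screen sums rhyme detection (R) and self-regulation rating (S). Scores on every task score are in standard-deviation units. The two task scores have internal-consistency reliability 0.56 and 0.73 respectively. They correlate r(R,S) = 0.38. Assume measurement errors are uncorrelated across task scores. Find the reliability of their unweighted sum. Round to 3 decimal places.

Var(R+S) = 2 + 2·[0.38] = 2 + 0.76 = 2.76.
Under uncorrelated errors the observed covariances equal the true-score covariances, so only the own-variance terms attenuate.
True-score variance = [0.56 + 0.73] + 0.76 = 1.29 + 0.76 = 2.05.
Reliability = 2.05 / 2.76 = 0.743.

0.743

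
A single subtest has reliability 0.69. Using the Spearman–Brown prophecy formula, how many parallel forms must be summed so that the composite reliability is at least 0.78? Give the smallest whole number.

k ≥ ρ*(1−ρ₁)/(ρ₁(1−ρ*)) = 0.78·0.31 / (0.69·0.22) = 1.593.
Smallest integer k = 2.

2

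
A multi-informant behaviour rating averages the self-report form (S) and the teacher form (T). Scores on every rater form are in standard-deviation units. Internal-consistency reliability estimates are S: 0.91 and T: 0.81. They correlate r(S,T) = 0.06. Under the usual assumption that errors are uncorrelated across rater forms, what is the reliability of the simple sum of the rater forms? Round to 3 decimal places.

Var(S+T) = 2 + 2·[0.06] = 2 + 0.12 = 2.12.
With uncorrelated errors the cross-covariances are all true-score covariance, so they carry over unchanged; only the diagonal terms shrink to ρᵢσᵢ².
True-score variance = [0.91 + 0.81] + 0.12 = 1.72 + 0.12 = 1.84.
Reliability = 1.84 / 2.12 = 0.868.

0.868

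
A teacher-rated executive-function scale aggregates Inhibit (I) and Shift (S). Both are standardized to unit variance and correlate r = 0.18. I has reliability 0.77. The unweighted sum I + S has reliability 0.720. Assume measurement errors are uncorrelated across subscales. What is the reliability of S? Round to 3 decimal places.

Var(I+S) = 2 + 2·0.18 = 2.360.
True-score variance = ρ_I + ρ_S + 2·0.18, so 0.720 = (0.77 + ρ_S + 0.36) / 2.360.
ρ_S = 0.720·2.360 − 0.77 − 0.36 = 0.569.

0.569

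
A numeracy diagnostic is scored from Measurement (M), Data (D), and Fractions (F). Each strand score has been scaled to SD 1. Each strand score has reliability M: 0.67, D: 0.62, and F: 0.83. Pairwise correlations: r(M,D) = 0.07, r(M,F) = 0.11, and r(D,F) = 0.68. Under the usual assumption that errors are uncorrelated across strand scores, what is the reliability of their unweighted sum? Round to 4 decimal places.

Var(M+D+F) = 3 + 2·[0.07 + 0.11 + 0.68] = 3 + 1.72 = 4.72.
With uncorrelated errors the cross-covariances are all true-score covariance, so they carry over unchanged; only the diagonal terms shrink to ρᵢσᵢ².
True-score variance = [0.67 + 0.62 + 0.83] + 1.72 = 2.12 + 1.72 = 3.84.
Reliability = 3.84 / 4.72 = 0.8136.

0.8136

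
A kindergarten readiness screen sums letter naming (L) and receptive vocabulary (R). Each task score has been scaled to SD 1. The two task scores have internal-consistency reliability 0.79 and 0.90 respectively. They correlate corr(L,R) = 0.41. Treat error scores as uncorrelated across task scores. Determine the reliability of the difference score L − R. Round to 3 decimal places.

Var(L−R) = 1 + 1 − 2·0.41 = 2 − 0.82 = 1.18.
Because errors are independent across components, Cov(Tᵢ,Tⱼ) = Cov(Xᵢ,Xⱼ); the off-diagonal part of the true-score variance is the same as above.
True-score variance = [0.79 + 0.90] − 0.82 = 1.69 − 0.82 = 0.87.
Reliability = 0.87 / 1.18 = 0.737.

0.737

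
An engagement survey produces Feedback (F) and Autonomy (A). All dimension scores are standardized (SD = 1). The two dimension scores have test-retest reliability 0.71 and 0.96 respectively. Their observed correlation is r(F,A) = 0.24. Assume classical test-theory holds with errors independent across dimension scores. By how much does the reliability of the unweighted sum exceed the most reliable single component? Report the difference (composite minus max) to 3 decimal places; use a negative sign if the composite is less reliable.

Var(sum) = 2 + 0.48 = 2.48; true-score variance = 1.67 + 0.48 = 2.15; composite reliability = 0.8669.
Max component reliability = 0.9600.
Difference = 0.8669 − 0.9600 = -0.093.

-0.093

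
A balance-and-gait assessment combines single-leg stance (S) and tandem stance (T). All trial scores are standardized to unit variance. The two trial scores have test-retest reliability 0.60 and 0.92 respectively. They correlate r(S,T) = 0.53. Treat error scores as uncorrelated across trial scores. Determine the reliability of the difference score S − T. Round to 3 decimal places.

0.489

Var(S−T) = 1 + 1 − 2·0.53 = 2 − 1.06 = 0.94.
Under uncorrelated errors the observed covariances equal the true-score covariances, so only the own-variance terms attenuate.
True-score variance = [0.60 + 0.92] − 1.06 = 1.52 − 1.06 = 0.46.
Reliability = 0.46 / 0.94 = 0.489.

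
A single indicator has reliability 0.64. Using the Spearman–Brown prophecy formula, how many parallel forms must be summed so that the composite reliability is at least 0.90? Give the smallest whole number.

k ≥ ρ*(1−ρ₁)/(ρ₁(1−ρ*)) = 0.90·0.36 / (0.64·0.10) = 5.063.
Smallest integer k = 6.

6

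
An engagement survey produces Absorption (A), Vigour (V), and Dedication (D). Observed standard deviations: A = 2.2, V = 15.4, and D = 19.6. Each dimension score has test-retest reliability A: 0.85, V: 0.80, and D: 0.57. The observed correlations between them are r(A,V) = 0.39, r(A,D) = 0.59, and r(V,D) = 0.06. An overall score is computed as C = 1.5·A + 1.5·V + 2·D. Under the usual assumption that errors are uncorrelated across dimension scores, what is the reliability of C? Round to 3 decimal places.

0.680

Var(C) = 1.5²·2.2² + 1.5²·15.4² + 2²·19.6² + 2·[2.25·2.2·15.4·0.39 + 3·2.2·19.6·0.59 + 3·15.4·19.6·0.06] = 2081.14 + 320.767 = 2401.91.
Because errors are independent across components, Cov(Tᵢ,Tⱼ) = Cov(Xᵢ,Xⱼ); the off-diagonal part of the true-score variance is the same as above.
True-score variance = [1.5²·2.2²·0.85 + 1.5²·15.4²·0.80 + 2²·19.6²·0.57] + 320.767 = 1312.03 + 320.767 = 1632.8.
Reliability = 1632.8 / 2401.91 = 0.680.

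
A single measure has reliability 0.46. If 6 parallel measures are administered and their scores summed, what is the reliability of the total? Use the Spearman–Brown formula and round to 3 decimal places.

ρ_k = kρ / (1 + (k−1)ρ) = 6·0.46 / (1 + 5·0.46) = 2.760 / 3.300 = 0.836.

0.836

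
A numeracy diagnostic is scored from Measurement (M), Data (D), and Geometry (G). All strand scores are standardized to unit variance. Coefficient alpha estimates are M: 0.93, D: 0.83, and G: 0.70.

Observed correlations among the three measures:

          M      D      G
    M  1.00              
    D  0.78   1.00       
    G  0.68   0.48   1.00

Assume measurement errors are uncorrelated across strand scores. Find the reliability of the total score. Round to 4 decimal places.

Var(M+D+G) = 3 + 2·[0.78 + 0.68 + 0.48] = 3 + 3.88 = 6.88.
With uncorrelated errors the cross-covariances are all true-score covariance, so they carry over unchanged; only the diagonal terms shrink to ρᵢσᵢ².
True-score variance = [0.93 + 0.83 + 0.70] + 3.88 = 2.46 + 3.88 = 6.34.
Reliability = 6.34 / 6.88 = 0.9215.

0.9215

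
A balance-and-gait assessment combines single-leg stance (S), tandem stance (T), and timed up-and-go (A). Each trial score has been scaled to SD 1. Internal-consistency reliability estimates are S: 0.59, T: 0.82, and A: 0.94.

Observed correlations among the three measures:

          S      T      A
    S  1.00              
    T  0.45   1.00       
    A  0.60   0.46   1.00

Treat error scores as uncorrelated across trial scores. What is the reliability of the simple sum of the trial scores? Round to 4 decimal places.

0.8920

Var(S+T+A) = 3 + 2·[0.45 + 0.60 + 0.46] = 3 + 3.02 = 6.02.
Because errors are independent across components, Cov(Tᵢ,Tⱼ) = Cov(Xᵢ,Xⱼ); the off-diagonal part of the true-score variance is the same as above.
True-score variance = [0.59 + 0.82 + 0.94] + 3.02 = 2.35 + 3.02 = 5.37.
Reliability = 5.37 / 6.02 = 0.8920.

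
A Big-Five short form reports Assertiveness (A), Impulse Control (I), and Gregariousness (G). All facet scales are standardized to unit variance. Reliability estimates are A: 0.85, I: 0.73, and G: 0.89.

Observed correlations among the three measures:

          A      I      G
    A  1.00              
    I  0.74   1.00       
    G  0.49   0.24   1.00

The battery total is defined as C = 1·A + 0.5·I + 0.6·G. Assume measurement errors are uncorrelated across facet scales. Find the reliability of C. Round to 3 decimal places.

Var(C) = 1 + 0.5² + 0.6² + 2·[0.5·0.74 + 0.6·0.49 + 0.3·0.24] = 1.61 + 1.472 = 3.082.
Because errors are independent across components, Cov(Tᵢ,Tⱼ) = Cov(Xᵢ,Xⱼ); the off-diagonal part of the true-score variance is the same as above.
True-score variance = [0.85 + 0.5²·0.73 + 0.6²·0.89] + 1.472 = 1.3529 + 1.472 = 2.8249.
Reliability = 2.8249 / 3.082 = 0.917.

0.917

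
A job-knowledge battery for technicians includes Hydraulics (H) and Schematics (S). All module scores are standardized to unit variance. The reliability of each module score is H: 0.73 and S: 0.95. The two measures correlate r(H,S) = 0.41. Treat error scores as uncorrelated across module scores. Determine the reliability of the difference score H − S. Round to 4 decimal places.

0.7288

Var(H−S) = 1 + 1 − 2·0.41 = 2 − 0.82 = 1.18.
Because errors are independent across components, Cov(Tᵢ,Tⱼ) = Cov(Xᵢ,Xⱼ); the off-diagonal part of the true-score variance is the same as above.
True-score variance = [0.73 + 0.95] − 0.82 = 1.68 − 0.82 = 0.86.
Reliability = 0.86 / 1.18 = 0.7288.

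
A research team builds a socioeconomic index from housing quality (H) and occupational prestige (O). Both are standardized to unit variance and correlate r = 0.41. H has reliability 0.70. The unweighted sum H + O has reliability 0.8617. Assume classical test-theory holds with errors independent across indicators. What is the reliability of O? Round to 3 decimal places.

Var(H+O) = 2 + 2·0.41 = 2.820.
True-score variance = ρ_H + ρ_O + 2·0.41, so 0.8617 = (0.70 + ρ_O + 0.82) / 2.820.
ρ_O = 0.8617·2.820 − 0.70 − 0.82 = 0.910.

0.910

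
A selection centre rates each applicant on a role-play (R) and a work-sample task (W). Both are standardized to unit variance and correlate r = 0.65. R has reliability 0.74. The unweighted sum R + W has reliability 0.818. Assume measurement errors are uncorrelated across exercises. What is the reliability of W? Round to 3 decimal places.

0.659

Var(R+W) = 2 + 2·0.65 = 3.300.
True-score variance = ρ_R + ρ_W + 2·0.65, so 0.818 = (0.74 + ρ_W + 1.30) / 3.300.
ρ_W = 0.818·3.300 − 0.74 − 1.30 = 0.659.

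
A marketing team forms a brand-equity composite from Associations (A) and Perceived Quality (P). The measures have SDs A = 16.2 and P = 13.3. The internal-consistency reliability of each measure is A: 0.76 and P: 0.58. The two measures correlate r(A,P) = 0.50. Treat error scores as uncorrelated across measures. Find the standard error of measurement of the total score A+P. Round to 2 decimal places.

Var(total) = 439.33 + 215.46 = 654.79.
True-score variance = 302.051 + 215.46 = 517.511, so reliability = 0.7903.
Error variance = 654.79 − 517.511 = 137.279; SEM = √137.279 = 11.72.

11.72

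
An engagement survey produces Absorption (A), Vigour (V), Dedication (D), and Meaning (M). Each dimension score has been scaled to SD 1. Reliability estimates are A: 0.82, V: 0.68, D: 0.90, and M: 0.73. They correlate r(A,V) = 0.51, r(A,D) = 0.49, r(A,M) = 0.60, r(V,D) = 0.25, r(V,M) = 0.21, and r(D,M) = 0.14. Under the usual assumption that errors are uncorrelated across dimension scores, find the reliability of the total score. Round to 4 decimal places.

0.8964

Var(A+V+D+M) = 4 + 2·[0.51 + 0.49 + 0.60 + 0.25 + 0.21 + 0.14] = 4 + 4.4 = 8.4.
Under uncorrelated errors the observed covariances equal the true-score covariances, so only the own-variance terms attenuate.
True-score variance = [0.82 + 0.68 + 0.90 + 0.73] + 4.4 = 3.13 + 4.4 = 7.53.
Reliability = 7.53 / 8.4 = 0.8964.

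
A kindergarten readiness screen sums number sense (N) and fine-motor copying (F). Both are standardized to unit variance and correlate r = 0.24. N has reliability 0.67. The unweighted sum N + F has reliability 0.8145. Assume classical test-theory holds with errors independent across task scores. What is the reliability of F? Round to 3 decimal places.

Var(N+F) = 2 + 2·0.24 = 2.480.
True-score variance = ρ_N + ρ_F + 2·0.24, so 0.8145 = (0.67 + ρ_F + 0.48) / 2.480.
ρ_F = 0.8145·2.480 − 0.67 − 0.48 = 0.870.

0.870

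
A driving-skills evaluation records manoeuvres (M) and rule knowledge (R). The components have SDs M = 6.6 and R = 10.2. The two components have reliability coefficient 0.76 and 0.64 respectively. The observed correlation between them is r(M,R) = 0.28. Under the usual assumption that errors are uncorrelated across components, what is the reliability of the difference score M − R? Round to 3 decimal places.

0.564

Var(M−R) = 6.6² + 10.2² − 2·6.6·10.2·0.28 = 147.6 − 37.6992 = 109.901.
With uncorrelated errors the cross-covariances are all true-score covariance, so they carry over unchanged; only the diagonal terms shrink to ρᵢσᵢ².
True-score variance = [6.6²·0.76 + 10.2²·0.64] − 37.6992 = 99.6912 − 37.6992 = 61.992.
Reliability = 61.992 / 109.901 = 0.564.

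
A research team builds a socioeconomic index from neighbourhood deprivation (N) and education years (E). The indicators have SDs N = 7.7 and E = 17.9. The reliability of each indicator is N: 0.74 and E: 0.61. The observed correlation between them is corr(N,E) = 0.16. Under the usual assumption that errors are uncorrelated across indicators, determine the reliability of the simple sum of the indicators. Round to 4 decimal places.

0.6688

Var(N+E) = 7.7² + 17.9² + 2·[7.7·17.9·0.16] = 379.7 + 44.1056 = 423.806.
Under uncorrelated errors the observed covariances equal the true-score covariances, so only the own-variance terms attenuate.
True-score variance = [7.7²·0.74 + 17.9²·0.61] + 44.1056 = 239.325 + 44.1056 = 283.43.
Reliability = 283.43 / 423.806 = 0.6688.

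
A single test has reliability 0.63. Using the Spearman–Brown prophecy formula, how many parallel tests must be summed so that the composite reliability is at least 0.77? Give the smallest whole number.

k ≥ ρ*(1−ρ₁)/(ρ₁(1−ρ*)) = 0.77·0.37 / (0.63·0.23) = 1.966.
Smallest integer k = 2.

2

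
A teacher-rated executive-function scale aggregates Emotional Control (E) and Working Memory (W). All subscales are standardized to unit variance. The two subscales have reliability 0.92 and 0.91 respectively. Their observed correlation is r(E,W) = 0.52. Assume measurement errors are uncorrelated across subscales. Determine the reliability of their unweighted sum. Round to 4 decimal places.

0.9441

Var(E+W) = 2 + 2·[0.52] = 2 + 1.04 = 3.04.
Under uncorrelated errors the observed covariances equal the true-score covariances, so only the own-variance terms attenuate.
True-score variance = [0.92 + 0.91] + 1.04 = 1.83 + 1.04 = 2.87.
Reliability = 2.87 / 3.04 = 0.9441.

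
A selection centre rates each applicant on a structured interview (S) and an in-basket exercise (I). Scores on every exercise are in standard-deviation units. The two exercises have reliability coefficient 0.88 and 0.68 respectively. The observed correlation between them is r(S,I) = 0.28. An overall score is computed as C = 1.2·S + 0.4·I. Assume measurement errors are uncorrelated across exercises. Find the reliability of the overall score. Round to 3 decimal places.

Var(C) = 1.2² + 0.4² + 2·[0.48·0.28] = 1.6 + 0.2688 = 1.8688.
With uncorrelated errors the cross-covariances are all true-score covariance, so they carry over unchanged; only the diagonal terms shrink to ρᵢσᵢ².
True-score variance = [1.2²·0.88 + 0.4²·0.68] + 0.2688 = 1.376 + 0.2688 = 1.6448.
Reliability = 1.6448 / 1.8688 = 0.880.

0.880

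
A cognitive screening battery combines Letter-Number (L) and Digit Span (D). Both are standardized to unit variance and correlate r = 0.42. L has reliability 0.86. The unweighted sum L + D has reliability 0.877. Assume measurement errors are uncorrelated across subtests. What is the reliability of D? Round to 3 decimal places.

0.791

Var(L+D) = 2 + 2·0.42 = 2.840.
True-score variance = ρ_L + ρ_D + 2·0.42, so 0.877 = (0.86 + ρ_D + 0.84) / 2.840.
ρ_D = 0.877·2.840 − 0.86 − 0.84 = 0.791.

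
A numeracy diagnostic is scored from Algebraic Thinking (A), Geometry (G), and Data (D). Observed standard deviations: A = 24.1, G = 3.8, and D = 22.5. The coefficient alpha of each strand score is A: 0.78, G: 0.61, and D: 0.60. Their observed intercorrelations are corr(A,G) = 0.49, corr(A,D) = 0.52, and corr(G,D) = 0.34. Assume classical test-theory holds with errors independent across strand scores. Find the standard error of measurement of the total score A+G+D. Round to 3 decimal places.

Var(total) = 1101.5 + 711.828 = 1813.33.
True-score variance = 765.59 + 711.828 = 1477.42, so reliability = 0.8148.
Error variance = 1813.33 − 1477.42 = 335.91; SEM = √335.91 = 18.328.

18.328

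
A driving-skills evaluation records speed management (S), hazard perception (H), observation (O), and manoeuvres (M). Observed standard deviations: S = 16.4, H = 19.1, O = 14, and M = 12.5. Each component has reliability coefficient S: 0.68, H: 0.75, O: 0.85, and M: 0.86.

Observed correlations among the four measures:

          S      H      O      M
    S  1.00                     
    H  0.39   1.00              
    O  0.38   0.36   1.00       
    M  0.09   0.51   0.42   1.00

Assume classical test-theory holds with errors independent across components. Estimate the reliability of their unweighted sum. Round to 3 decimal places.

Var(S+H+O+M) = 16.4² + 19.1² + 14² + 12.5² + 2·[16.4·19.1·0.39 + 16.4·14·0.38 + 16.4·12.5·0.09 + 19.1·14·0.36 + 19.1·12.5·0.51 + 14·12.5·0.42] = 986.02 + 1038.78 = 2024.8.
With uncorrelated errors the cross-covariances are all true-score covariance, so they carry over unchanged; only the diagonal terms shrink to ρᵢσᵢ².
True-score variance = [16.4²·0.68 + 19.1²·0.75 + 14²·0.85 + 12.5²·0.86] + 1038.78 = 757.475 + 1038.78 = 1796.25.
Reliability = 1796.25 / 2024.8 = 0.887.

0.887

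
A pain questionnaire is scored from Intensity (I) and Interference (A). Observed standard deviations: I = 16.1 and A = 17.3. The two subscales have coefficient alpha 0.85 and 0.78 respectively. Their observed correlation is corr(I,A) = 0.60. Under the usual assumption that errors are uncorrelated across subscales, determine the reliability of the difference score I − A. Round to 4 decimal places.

0.5330

Var(I−A) = 16.1² + 17.3² − 2·16.1·17.3·0.60 = 558.5 − 334.236 = 224.264.
Under uncorrelated errors the observed covariances equal the true-score covariances, so only the own-variance terms attenuate.
True-score variance = [16.1²·0.85 + 17.3²·0.78] − 334.236 = 453.775 − 334.236 = 119.539.
Reliability = 119.539 / 224.264 = 0.5330.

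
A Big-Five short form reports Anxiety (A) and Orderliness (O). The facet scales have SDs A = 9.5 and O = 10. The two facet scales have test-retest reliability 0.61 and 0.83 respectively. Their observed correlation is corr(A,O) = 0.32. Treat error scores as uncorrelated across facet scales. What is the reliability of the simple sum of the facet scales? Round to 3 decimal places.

Var(A+O) = 9.5² + 10² + 2·[9.5·10·0.32] = 190.25 + 60.8 = 251.05.
With uncorrelated errors the cross-covariances are all true-score covariance, so they carry over unchanged; only the diagonal terms shrink to ρᵢσᵢ².
True-score variance = [9.5²·0.61 + 10²·0.83] + 60.8 = 138.053 + 60.8 = 198.853.
Reliability = 198.853 / 251.05 = 0.792.

0.792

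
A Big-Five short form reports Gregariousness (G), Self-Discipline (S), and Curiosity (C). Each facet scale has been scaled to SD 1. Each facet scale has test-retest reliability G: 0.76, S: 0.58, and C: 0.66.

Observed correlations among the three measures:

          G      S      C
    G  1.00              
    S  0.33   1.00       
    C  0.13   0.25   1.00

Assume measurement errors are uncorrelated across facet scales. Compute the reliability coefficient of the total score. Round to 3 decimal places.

0.774

Var(G+S+C) = 3 + 2·[0.33 + 0.13 + 0.25] = 3 + 1.42 = 4.42.
With uncorrelated errors the cross-covariances are all true-score covariance, so they carry over unchanged; only the diagonal terms shrink to ρᵢσᵢ².
True-score variance = [0.76 + 0.58 + 0.66] + 1.42 = 2 + 1.42 = 3.42.
Reliability = 3.42 / 4.42 = 0.774.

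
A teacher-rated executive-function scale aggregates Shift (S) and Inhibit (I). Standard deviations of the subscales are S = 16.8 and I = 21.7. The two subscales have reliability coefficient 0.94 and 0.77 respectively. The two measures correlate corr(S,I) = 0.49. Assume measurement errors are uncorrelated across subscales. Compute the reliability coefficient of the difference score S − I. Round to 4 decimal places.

0.6836

Var(S−I) = 16.8² + 21.7² − 2·16.8·21.7·0.49 = 753.13 − 357.269 = 395.861.
Because errors are independent across components, Cov(Tᵢ,Tⱼ) = Cov(Xᵢ,Xⱼ); the off-diagonal part of the true-score variance is the same as above.
True-score variance = [16.8²·0.94 + 21.7²·0.77] − 357.269 = 627.891 − 357.269 = 270.622.
Reliability = 270.622 / 395.861 = 0.6836.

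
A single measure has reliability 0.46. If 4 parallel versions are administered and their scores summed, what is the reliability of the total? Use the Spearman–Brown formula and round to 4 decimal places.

0.7731

ρ_k = kρ / (1 + (k−1)ρ) = 4·0.46 / (1 + 3·0.46) = 1.840 / 2.380 = 0.7731.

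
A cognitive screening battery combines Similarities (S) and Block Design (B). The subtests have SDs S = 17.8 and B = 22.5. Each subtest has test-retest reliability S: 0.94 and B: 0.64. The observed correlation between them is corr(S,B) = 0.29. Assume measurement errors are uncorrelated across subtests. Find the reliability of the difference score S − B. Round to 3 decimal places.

0.659

Var(S−B) = 17.8² + 22.5² − 2·17.8·22.5·0.29 = 823.09 − 232.29 = 590.8.
Under uncorrelated errors the observed covariances equal the true-score covariances, so only the own-variance terms attenuate.
True-score variance = [17.8²·0.94 + 22.5²·0.64] − 232.29 = 621.83 − 232.29 = 389.54.
Reliability = 389.54 / 590.8 = 0.659.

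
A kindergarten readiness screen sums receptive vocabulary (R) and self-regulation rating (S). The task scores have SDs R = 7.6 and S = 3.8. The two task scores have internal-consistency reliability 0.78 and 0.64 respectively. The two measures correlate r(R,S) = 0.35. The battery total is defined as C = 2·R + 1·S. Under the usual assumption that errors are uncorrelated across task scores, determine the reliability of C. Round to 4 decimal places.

Var(C) = 2²·7.6² + 3.8² + 2·[2·7.6·3.8·0.35] = 245.48 + 40.432 = 285.912.
Because errors are independent across components, Cov(Tᵢ,Tⱼ) = Cov(Xᵢ,Xⱼ); the off-diagonal part of the true-score variance is the same as above.
True-score variance = [2²·7.6²·0.78 + 3.8²·0.64] + 40.432 = 189.453 + 40.432 = 229.885.
Reliability = 229.885 / 285.912 = 0.8040.

0.8040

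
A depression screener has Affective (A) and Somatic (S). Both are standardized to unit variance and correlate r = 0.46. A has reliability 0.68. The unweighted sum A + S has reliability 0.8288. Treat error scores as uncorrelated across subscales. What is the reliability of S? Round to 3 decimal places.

0.820

Var(A+S) = 2 + 2·0.46 = 2.920.
True-score variance = ρ_A + ρ_S + 2·0.46, so 0.8288 = (0.68 + ρ_S + 0.92) / 2.920.
ρ_S = 0.8288·2.920 − 0.68 − 0.92 = 0.820.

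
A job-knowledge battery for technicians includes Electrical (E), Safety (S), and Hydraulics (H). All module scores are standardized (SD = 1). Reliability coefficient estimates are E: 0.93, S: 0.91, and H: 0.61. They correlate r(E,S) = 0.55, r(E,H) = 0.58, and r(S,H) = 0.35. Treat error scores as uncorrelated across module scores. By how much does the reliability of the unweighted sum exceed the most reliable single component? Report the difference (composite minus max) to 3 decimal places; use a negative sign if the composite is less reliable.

Var(sum) = 3 + 2.96 = 5.96; true-score variance = 2.45 + 2.96 = 5.41; composite reliability = 0.9077.
Max component reliability = 0.9300.
Difference = 0.9077 − 0.9300 = -0.022.

-0.022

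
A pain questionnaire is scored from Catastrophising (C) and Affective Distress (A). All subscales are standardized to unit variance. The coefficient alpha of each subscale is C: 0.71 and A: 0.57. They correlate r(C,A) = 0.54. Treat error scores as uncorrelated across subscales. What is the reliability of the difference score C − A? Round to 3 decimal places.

Var(C−A) = 1 + 1 − 2·0.54 = 2 − 1.08 = 0.92.
With uncorrelated errors the cross-covariances are all true-score covariance, so they carry over unchanged; only the diagonal terms shrink to ρᵢσᵢ².
True-score variance = [0.71 + 0.57] − 1.08 = 1.28 − 1.08 = 0.2.
Reliability = 0.2 / 0.92 = 0.217.

0.217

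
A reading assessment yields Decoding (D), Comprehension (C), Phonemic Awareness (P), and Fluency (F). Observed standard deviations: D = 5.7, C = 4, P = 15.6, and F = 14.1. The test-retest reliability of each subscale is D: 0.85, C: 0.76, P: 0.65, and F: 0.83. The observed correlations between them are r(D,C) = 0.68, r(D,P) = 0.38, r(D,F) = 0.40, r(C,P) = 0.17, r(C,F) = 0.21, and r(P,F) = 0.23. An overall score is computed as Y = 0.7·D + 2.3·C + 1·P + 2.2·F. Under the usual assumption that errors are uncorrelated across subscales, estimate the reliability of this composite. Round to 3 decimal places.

0.857

Var(Y) = 0.7²·5.7² + 2.3²·4² + 15.6² + 2.2²·14.1² + 2·[1.61·5.7·4·0.68 + 0.7·5.7·15.6·0.38 + 1.54·5.7·14.1·0.40 + 2.3·4·15.6·0.17 + 5.06·4·14.1·0.21 + 2.2·15.6·14.1·0.23] = 1306.16 + 587.502 = 1893.66.
With uncorrelated errors the cross-covariances are all true-score covariance, so they carry over unchanged; only the diagonal terms shrink to ρᵢσᵢ².
True-score variance = [0.7²·5.7²·0.85 + 2.3²·4²·0.76 + 15.6²·0.65 + 2.2²·14.1²·0.83] + 587.502 = 1034.7 + 587.502 = 1622.2.
Reliability = 1622.2 / 1893.66 = 0.857.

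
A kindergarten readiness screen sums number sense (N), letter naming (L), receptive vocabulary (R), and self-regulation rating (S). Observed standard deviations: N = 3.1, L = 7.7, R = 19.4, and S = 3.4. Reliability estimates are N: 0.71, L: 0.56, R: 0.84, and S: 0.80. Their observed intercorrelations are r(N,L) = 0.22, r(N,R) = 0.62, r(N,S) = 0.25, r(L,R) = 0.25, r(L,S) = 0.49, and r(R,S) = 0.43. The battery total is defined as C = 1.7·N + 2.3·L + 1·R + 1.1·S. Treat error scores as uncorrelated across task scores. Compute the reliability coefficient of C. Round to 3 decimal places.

Var(C) = 1.7²·3.1² + 2.3²·7.7² + 19.4² + 1.1²·3.4² + 2·[3.91·3.1·7.7·0.22 + 1.7·3.1·19.4·0.62 + 1.87·3.1·3.4·0.25 + 2.3·7.7·19.4·0.25 + 2.53·7.7·3.4·0.49 + 1.1·19.4·3.4·0.43] = 731.765 + 476.792 = 1208.56.
With uncorrelated errors the cross-covariances are all true-score covariance, so they carry over unchanged; only the diagonal terms shrink to ρᵢσᵢ².
True-score variance = [1.7²·3.1²·0.71 + 2.3²·7.7²·0.56 + 19.4²·0.84 + 1.1²·3.4²·0.80] + 476.792 = 522.692 + 476.792 = 999.484.
Reliability = 999.484 / 1208.56 = 0.827.

0.827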